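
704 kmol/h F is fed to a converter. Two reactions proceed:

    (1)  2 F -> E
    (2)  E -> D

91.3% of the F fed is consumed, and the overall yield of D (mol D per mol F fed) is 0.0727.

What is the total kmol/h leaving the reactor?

Conversion of F: F consumed = 2ξ₁ = 0.913 × 704 → ξ₁ = 321.4 kmol/h.
Yield of D: 1ξ₂ / 704 = 0.0727 → ξ₂ = 51.18 kmol/h.
Outlet amounts (n = n₀ + Σ ν·ξ):
  F: 704 − 2(321.4) = 61.25
  E: 0 + 1(321.4) − 1(51.18) = 270.2
  D: 0 + 1(51.18) = 51.18
Total out = 61.25 + 270.2 + 51.18 = 382.6 kmol/h.

383 kmol/h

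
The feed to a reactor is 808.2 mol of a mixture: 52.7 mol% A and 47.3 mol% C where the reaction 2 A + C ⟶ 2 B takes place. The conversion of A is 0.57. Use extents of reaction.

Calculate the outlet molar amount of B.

243 mol

A reacted = 0.57 × 425.9 = 242.8 mol; ν_A = −2, so ξ = 242.8/2 = 121.4 mol.
Outlet amounts (n = n₀ + ν ξ):
  A: 425.9 − 2(121.4) = 183.1
  C: 382.3 − 1(121.4) = 260.9
  B: 0 + 2(121.4) = 242.8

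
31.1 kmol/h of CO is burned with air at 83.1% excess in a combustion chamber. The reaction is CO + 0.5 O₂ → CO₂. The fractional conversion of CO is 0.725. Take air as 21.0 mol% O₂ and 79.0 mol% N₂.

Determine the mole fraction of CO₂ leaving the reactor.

0.145

Stoichiometric O₂ = 0.5 × 31.1 = 15.55 kmol/h; O₂ fed = 15.55 × 1.831 = 28.47 kmol/h.
N₂ fed = 28.47 × 79/21 = 107.1 kmol/h.
Fuel reacted = 0.725 × 31.1 → ξ = 22.55 kmol/h.
Outlet (n = n₀ + ν ξ):
  CO: 31.1 − 1(22.55) = 8.553
  O₂: 28.47 − 0.5(22.55) = 17.2
  N₂: 107.1 (inert)
  CO₂: 0 + 1(22.55) = 22.55
Total out = 155.4 kmol/h; y_CO₂ = 22.55 / 155.4 = 0.1451.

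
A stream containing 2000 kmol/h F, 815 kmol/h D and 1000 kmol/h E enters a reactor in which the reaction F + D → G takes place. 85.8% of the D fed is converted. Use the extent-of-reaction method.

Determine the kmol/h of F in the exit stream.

D reacted = 0.858 × 815 = 699.3 kmol/h; ν_D = −1, so ξ = 699.3/1 = 699.3 kmol/h.
Outlet amounts (n = n₀ + ν ξ):
  F: 2000 − 1(699.3) = 1301
  D: 815 − 1(699.3) = 115.7
  G: 0 + 1(699.3) = 699.3
  E: 1000 (inert)

1300 kmol/h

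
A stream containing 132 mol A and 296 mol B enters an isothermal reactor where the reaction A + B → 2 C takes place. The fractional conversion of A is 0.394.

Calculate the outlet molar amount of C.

A reacted = 0.394 × 132 = 52.01 mol; ν_A = −1, so ξ = 52.01/1 = 52.01 mol.
Outlet amounts (n = n₀ + ν ξ):
  A: 132 − 1(52.01) = 79.99
  B: 296 − 1(52.01) = 244
  C: 0 + 2(52.01) = 104

104 mol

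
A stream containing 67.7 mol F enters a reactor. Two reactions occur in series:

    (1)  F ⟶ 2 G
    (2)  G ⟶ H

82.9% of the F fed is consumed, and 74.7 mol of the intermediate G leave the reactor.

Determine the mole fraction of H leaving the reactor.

0.303

Conversion of F: F consumed = 1ξ₁ = 0.829 × 67.7 → ξ₁ = 56.12 mol.
G balance: n_G = 0 + 2ξ₁ − 1ξ₂ = 74.7 → ξ₂ = (2·56.12 − 74.7)/1 = 37.55 mol.
Outlet amounts (n = n₀ + Σ ν·ξ):
  F: 67.7 − 1(56.12) = 11.58
  G: 0 + 2(56.12) − 1(37.55) = 74.7
  H: 0 + 1(37.55) = 37.55
Total out = 123.8 mol; y_H = 37.55 / 123.8 = 0.3032.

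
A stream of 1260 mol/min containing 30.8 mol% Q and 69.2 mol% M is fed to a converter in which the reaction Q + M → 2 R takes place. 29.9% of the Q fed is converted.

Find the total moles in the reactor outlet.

Q reacted = 0.299 × 388.1 = 116 mol/min; ν_Q = −1, so ξ = 116/1 = 116 mol/min.
Outlet amounts (n = n₀ + ν ξ):
  Q: 388.1 − 1(116) = 272
  M: 871.9 − 1(116) = 755.9
  R: 0 + 2(116) = 232.1
Total out = 272 + 755.9 + 232.1 = 1260 mol/min.

1260 mol/min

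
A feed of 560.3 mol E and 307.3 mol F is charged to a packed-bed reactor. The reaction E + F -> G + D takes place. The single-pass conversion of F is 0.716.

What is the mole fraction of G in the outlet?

0.254

F reacted = 0.716 × 307.3 = 220 mol; ν_F = −1, so ξ = 220/1 = 220 mol.
Outlet amounts (n = n₀ + ν ξ):
  E: 560.3 − 1(220) = 340.3
  F: 307.3 − 1(220) = 87.27
  G: 0 + 1(220) = 220
  D: 0 + 1(220) = 220
Total out = 867.6 mol; y_G = 220 / 867.6 = 0.2536.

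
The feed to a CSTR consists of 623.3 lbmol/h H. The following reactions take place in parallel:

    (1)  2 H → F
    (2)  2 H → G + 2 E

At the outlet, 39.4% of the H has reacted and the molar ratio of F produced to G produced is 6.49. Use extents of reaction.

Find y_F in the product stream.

0.2

Conversion of H: H consumed = 0.394 × 623.3 = 245.6 lbmol/h = 2ξ₁ + 2ξ₂.
Selectivity: 1ξ₁ / (1ξ₂) = 6.49 → ξ₁ = 6.49 ξ₂.
Substitute: (2·6.49 + 2) ξ₂ = 245.6 → ξ₂ = 16.39 lbmol/h, ξ₁ = 106.4 lbmol/h.
Outlet amounts (n = n₀ + Σ ν·ξ):
  H: 623.3 − 2(106.4) − 2(16.39) = 377.7
  F: 0 + 1(106.4) = 106.4
  G: 0 + 1(16.39) = 16.39
  E: 0 + 2(16.39) = 32.79
Total out = 533.3 lbmol/h; y_F = 106.4 / 533.3 = 0.1995.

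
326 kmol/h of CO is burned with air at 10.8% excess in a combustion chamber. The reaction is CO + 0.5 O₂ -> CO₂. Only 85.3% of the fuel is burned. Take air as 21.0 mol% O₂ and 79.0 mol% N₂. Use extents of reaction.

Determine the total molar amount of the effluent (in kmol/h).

1050 kmol/h

Stoichiometric O₂ = 0.5 × 326 = 163 kmol/h; O₂ fed = 163 × 1.108 = 180.6 kmol/h.
N₂ fed = 180.6 × 79/21 = 679.4 kmol/h.
Fuel reacted = 0.853 × 326 → ξ = 278.1 kmol/h.
Outlet (n = n₀ + ν ξ):
  CO: 326 − 1(278.1) = 47.92
  O₂: 180.6 − 0.5(278.1) = 41.57
  N₂: 679.4 (inert)
  CO₂: 0 + 1(278.1) = 278.1
Total out = 47.92 + 41.57 + 679.4 + 278.1 = 1047 kmol/h.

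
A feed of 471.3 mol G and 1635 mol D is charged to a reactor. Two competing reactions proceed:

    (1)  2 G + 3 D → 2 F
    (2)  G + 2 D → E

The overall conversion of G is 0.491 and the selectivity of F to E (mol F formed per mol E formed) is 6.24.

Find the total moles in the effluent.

1740 mol

Conversion of G: G consumed = 0.491 × 471.3 = 231.4 mol = 2ξ₁ + 1ξ₂.
Selectivity: 2ξ₁ / (1ξ₂) = 6.24 → ξ₁ = 3.12 ξ₂.
Substitute: (2·3.12 + 1) ξ₂ = 231.4 → ξ₂ = 31.96 mol, ξ₁ = 99.72 mol.
Outlet amounts (n = n₀ + Σ ν·ξ):
  G: 471.3 − 2(99.72) − 1(31.96) = 239.9
  D: 1635 − 3(99.72) − 2(31.96) = 1272
  F: 0 + 2(99.72) = 199.4
  E: 0 + 1(31.96) = 31.96
Total out = 239.9 + 1272 + 199.4 + 31.96 = 1743 mol.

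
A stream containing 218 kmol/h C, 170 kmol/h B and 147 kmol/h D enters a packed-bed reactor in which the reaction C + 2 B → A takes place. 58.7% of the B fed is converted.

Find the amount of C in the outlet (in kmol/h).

168 kmol/h

B reacted = 0.587 × 170 = 99.79 kmol/h; ν_B = −2, so ξ = 99.79/2 = 49.89 kmol/h.
Outlet amounts (n = n₀ + ν ξ):
  C: 218 − 1(49.89) = 168.1
  B: 170 − 2(49.89) = 70.21
  A: 0 + 1(49.89) = 49.89
  D: 147 (inert)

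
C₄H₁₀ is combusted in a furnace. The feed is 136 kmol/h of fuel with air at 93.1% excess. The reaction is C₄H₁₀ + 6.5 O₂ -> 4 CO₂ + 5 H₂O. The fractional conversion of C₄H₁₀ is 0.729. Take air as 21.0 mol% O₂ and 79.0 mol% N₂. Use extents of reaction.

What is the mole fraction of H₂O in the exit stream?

Stoichiometric O₂ = 6.5 × 136 = 884 kmol/h; O₂ fed = 884 × 1.931 = 1707 kmol/h.
N₂ fed = 1707 × 79/21 = 6422 kmol/h.
Fuel reacted = 0.729 × 136 → ξ = 99.14 kmol/h.
Outlet (n = n₀ + ν ξ):
  C₄H₁₀: 136 − 1(99.14) = 36.86
  O₂: 1707 − 6.5(99.14) = 1063
  N₂: 6422 (inert)
  CO₂: 0 + 4(99.14) = 396.6
  H₂O: 0 + 5(99.14) = 495.7
Total out = 8413 kmol/h; y_H₂O = 495.7 / 8413 = 0.05892.

0.0589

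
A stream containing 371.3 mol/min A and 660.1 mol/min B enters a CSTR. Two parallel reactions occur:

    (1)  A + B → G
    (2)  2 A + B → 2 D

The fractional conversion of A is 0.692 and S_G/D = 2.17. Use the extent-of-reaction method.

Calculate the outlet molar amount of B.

444 mol/min

Conversion of A: A consumed = 0.692 × 371.3 = 256.9 mol/min = 1ξ₁ + 2ξ₂.
Selectivity: 1ξ₁ / (2ξ₂) = 2.17 → ξ₁ = 4.34 ξ₂.
Substitute: (1·4.34 + 2) ξ₂ = 256.9 → ξ₂ = 40.53 mol/min, ξ₁ = 175.9 mol/min.
Outlet amounts (n = n₀ + Σ ν·ξ):
  A: 371.3 − 1(175.9) − 2(40.53) = 114.4
  B: 660.1 − 1(175.9) − 1(40.53) = 443.7
  G: 0 + 1(175.9) = 175.9
  D: 0 + 2(40.53) = 81.05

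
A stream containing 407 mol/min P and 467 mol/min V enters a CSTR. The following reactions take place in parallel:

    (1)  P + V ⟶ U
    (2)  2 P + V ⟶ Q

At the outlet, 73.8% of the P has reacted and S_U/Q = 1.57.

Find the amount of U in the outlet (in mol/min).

Conversion of P: P consumed = 0.738 × 407 = 300.4 mol/min = 1ξ₁ + 2ξ₂.
Selectivity: 1ξ₁ / (1ξ₂) = 1.57 → ξ₁ = 1.57 ξ₂.
Substitute: (1·1.57 + 2) ξ₂ = 300.4 → ξ₂ = 84.14 mol/min, ξ₁ = 132.1 mol/min.
Outlet amounts (n = n₀ + Σ ν·ξ):
  P: 407 − 1(132.1) − 2(84.14) = 106.6
  V: 467 − 1(132.1) − 1(84.14) = 250.8
  U: 0 + 1(132.1) = 132.1
  Q: 0 + 1(84.14) = 84.14

132 mol/min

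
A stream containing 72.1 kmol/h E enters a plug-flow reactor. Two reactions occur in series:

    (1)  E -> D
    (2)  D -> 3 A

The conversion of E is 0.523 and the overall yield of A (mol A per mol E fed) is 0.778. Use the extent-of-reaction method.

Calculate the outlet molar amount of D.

19 kmol/h

Conversion of E: E consumed = 1ξ₁ = 0.523 × 72.1 → ξ₁ = 37.71 kmol/h.
Yield of A: 3ξ₂ / 72.1 = 0.778 → ξ₂ = 18.7 kmol/h.
Outlet amounts (n = n₀ + Σ ν·ξ):
  E: 72.1 − 1(37.71) = 34.39
  D: 0 + 1(37.71) − 1(18.7) = 19.01
  A: 0 + 3(18.7) = 56.09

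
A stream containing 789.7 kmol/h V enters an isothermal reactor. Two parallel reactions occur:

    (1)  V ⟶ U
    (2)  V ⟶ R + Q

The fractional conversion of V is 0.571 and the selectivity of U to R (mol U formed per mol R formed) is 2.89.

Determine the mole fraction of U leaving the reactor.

0.37

Conversion of V: V consumed = 0.571 × 789.7 = 450.9 kmol/h = 1ξ₁ + 1ξ₂.
Selectivity: 1ξ₁ / (1ξ₂) = 2.89 → ξ₁ = 2.89 ξ₂.
Substitute: (1·2.89 + 1) ξ₂ = 450.9 → ξ₂ = 115.9 kmol/h, ξ₁ = 335 kmol/h.
Outlet amounts (n = n₀ + Σ ν·ξ):
  V: 789.7 − 1(335) − 1(115.9) = 338.8
  U: 0 + 1(335) = 335
  R: 0 + 1(115.9) = 115.9
  Q: 0 + 1(115.9) = 115.9
Total out = 905.6 kmol/h; y_U = 335 / 905.6 = 0.3699.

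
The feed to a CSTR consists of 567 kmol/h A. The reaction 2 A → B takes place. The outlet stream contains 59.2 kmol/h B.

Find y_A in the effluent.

For B: n = n₀ + 1ξ → 59.2 = 0 + 1ξ, giving ξ = 59.2 kmol/h.
Outlet amounts (n = n₀ + ν ξ):
  A: 567 − 2(59.2) = 448.6
  B: 0 + 1(59.2) = 59.2
Total out = 507.8 kmol/h; y_A = 448.6 / 507.8 = 0.8834.

0.883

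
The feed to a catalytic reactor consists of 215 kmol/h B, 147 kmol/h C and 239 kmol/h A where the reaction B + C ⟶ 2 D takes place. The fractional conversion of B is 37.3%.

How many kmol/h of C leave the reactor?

66.8 kmol/h

B reacted = 0.373 × 215 = 80.19 kmol/h; ν_B = −1, so ξ = 80.19/1 = 80.19 kmol/h.
Outlet amounts (n = n₀ + ν ξ):
  B: 215 − 1(80.19) = 134.8
  C: 147 − 1(80.19) = 66.81
  D: 0 + 2(80.19) = 160.4
  A: 239 (inert)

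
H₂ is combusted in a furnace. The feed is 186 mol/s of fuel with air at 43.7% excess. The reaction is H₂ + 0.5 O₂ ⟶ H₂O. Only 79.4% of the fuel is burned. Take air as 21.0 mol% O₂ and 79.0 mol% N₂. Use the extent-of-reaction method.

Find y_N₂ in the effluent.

Stoichiometric O₂ = 0.5 × 186 = 93 mol/s; O₂ fed = 93 × 1.437 = 133.6 mol/s.
N₂ fed = 133.6 × 79/21 = 502.7 mol/s.
Fuel reacted = 0.794 × 186 → ξ = 147.7 mol/s.
Outlet (n = n₀ + ν ξ):
  H₂: 186 − 1(147.7) = 38.32
  O₂: 133.6 − 0.5(147.7) = 59.8
  N₂: 502.7 (inert)
  H₂O: 0 + 1(147.7) = 147.7
Total out = 748.5 mol/s; y_N₂ = 502.7 / 748.5 = 0.6716.

0.672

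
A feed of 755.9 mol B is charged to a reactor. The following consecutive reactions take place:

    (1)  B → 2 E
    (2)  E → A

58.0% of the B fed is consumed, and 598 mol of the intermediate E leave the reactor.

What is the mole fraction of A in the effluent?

Conversion of B: B consumed = 1ξ₁ = 0.58 × 755.9 → ξ₁ = 438.4 mol.
E balance: n_E = 0 + 2ξ₁ − 1ξ₂ = 598 → ξ₂ = (2·438.4 − 598)/1 = 278.8 mol.
Outlet amounts (n = n₀ + Σ ν·ξ):
  B: 755.9 − 1(438.4) = 317.5
  E: 0 + 2(438.4) − 1(278.8) = 598
  A: 0 + 1(278.8) = 278.8
Total out = 1194 mol; y_A = 278.8 / 1194 = 0.2335.

0.233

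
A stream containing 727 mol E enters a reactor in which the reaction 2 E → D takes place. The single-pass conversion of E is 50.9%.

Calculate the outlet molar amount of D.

E reacted = 0.509 × 727 = 370 mol; ν_E = −2, so ξ = 370/2 = 185 mol.
Outlet amounts (n = n₀ + ν ξ):
  E: 727 − 2(185) = 357
  D: 0 + 1(185) = 185

185 mol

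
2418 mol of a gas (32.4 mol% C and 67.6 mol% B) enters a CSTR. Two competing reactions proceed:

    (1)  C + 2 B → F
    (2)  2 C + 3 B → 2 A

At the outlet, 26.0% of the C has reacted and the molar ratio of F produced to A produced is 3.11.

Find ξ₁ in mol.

ξ₁ = 154 mol

Conversion of C: C consumed = 0.26 × 783.4 = 203.7 mol = 1ξ₁ + 2ξ₂.
Selectivity: 1ξ₁ / (2ξ₂) = 3.11 → ξ₁ = 6.22 ξ₂.
Substitute: (1·6.22 + 2) ξ₂ = 203.7 → ξ₂ = 24.78 mol, ξ₁ = 154.1 mol.
Outlet amounts (n = n₀ + Σ ν·ξ):
  C: 783.4 − 1(154.1) − 2(24.78) = 579.7
  B: 1635 − 2(154.1) − 3(24.78) = 1252
  F: 0 + 1(154.1) = 154.1
  A: 0 + 2(24.78) = 49.56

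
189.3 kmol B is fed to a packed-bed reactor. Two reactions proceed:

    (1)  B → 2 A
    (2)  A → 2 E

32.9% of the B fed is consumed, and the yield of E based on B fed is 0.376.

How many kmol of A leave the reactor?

Conversion of B: B consumed = 1ξ₁ = 0.329 × 189.3 → ξ₁ = 62.28 kmol.
Yield of E: 2ξ₂ / 189.3 = 0.376 → ξ₂ = 35.59 kmol.
Outlet amounts (n = n₀ + Σ ν·ξ):
  B: 189.3 − 1(62.28) = 127
  A: 0 + 2(62.28) − 1(35.59) = 88.97
  E: 0 + 2(35.59) = 71.18

89 kmol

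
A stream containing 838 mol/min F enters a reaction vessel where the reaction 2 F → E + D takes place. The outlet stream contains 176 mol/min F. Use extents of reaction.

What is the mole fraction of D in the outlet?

For F: n = n₀ − 2ξ → 176 = 838 − 2ξ, giving ξ = 331 mol/min.
Outlet amounts (n = n₀ + ν ξ):
  F: 838 − 2(331) = 176
  E: 0 + 1(331) = 331
  D: 0 + 1(331) = 331
Total out = 838 mol/min; y_D = 331 / 838 = 0.395.

0.395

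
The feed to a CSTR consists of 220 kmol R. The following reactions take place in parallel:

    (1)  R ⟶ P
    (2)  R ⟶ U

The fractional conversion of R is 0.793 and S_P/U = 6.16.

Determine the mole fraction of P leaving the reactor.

Conversion of R: R consumed = 0.793 × 220 = 174.5 kmol = 1ξ₁ + 1ξ₂.
Selectivity: 1ξ₁ / (1ξ₂) = 6.16 → ξ₁ = 6.16 ξ₂.
Substitute: (1·6.16 + 1) ξ₂ = 174.5 → ξ₂ = 24.37 kmol, ξ₁ = 150.1 kmol.
Outlet amounts (n = n₀ + Σ ν·ξ):
  R: 220 − 1(150.1) − 1(24.37) = 45.54
  P: 0 + 1(150.1) = 150.1
  U: 0 + 1(24.37) = 24.37
Total out = 220 kmol; y_P = 150.1 / 220 = 0.6822.

0.682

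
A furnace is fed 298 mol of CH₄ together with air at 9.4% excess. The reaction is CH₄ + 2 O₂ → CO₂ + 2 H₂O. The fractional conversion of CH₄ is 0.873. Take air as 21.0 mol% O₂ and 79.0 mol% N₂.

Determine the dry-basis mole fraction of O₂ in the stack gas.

Stoichiometric O₂ = 2 × 298 = 596 mol; O₂ fed = 596 × 1.094 = 652 mol.
N₂ fed = 652 × 79/21 = 2453 mol.
Fuel reacted = 0.873 × 298 → ξ = 260.2 mol.
Outlet (n = n₀ + ν ξ):
  CH₄: 298 − 1(260.2) = 37.85
  O₂: 652 − 2(260.2) = 131.7
  N₂: 2453 (inert)
  CO₂: 0 + 1(260.2) = 260.2
  H₂O: 0 + 2(260.2) = 520.3
Dry total = 2883 mol; y_O₂ (dry) = 131.7 / 2883 = 0.04569.

0.0457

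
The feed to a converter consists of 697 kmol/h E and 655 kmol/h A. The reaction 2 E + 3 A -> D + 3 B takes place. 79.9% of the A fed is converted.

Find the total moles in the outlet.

1180 kmol/h

A reacted = 0.799 × 655 = 523.3 kmol/h; ν_A = −3, so ξ = 523.3/3 = 174.4 kmol/h.
Outlet amounts (n = n₀ + ν ξ):
  E: 697 − 2(174.4) = 348.1
  A: 655 − 3(174.4) = 131.7
  D: 0 + 1(174.4) = 174.4
  B: 0 + 3(174.4) = 523.3
Total out = 348.1 + 131.7 + 174.4 + 523.3 = 1178 kmol/h.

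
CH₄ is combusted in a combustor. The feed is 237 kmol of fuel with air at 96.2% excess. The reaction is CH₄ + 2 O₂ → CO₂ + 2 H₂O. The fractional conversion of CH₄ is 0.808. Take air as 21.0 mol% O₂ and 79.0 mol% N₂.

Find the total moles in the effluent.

4670 kmol

Stoichiometric O₂ = 2 × 237 = 474 kmol; O₂ fed = 474 × 1.962 = 930 kmol.
N₂ fed = 930 × 79/21 = 3499 kmol.
Fuel reacted = 0.808 × 237 → ξ = 191.5 kmol.
Outlet (n = n₀ + ν ξ):
  CH₄: 237 − 1(191.5) = 45.5
  O₂: 930 − 2(191.5) = 547
  N₂: 3499 (inert)
  CO₂: 0 + 1(191.5) = 191.5
  H₂O: 0 + 2(191.5) = 383
Total out = 45.5 + 547 + 3499 + 191.5 + 383 = 4666 kmol.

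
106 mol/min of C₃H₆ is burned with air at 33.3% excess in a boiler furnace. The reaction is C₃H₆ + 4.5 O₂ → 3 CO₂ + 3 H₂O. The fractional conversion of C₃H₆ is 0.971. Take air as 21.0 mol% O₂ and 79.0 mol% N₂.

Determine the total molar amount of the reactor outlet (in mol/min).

Stoichiometric O₂ = 4.5 × 106 = 477 mol/min; O₂ fed = 477 × 1.333 = 635.8 mol/min.
N₂ fed = 635.8 × 79/21 = 2392 mol/min.
Fuel reacted = 0.971 × 106 → ξ = 102.9 mol/min.
Outlet (n = n₀ + ν ξ):
  C₃H₆: 106 − 1(102.9) = 3.074
  O₂: 635.8 − 4.5(102.9) = 172.7
  N₂: 2392 (inert)
  CO₂: 0 + 3(102.9) = 308.8
  H₂O: 0 + 3(102.9) = 308.8
Total out = 3.074 + 172.7 + 2392 + 308.8 + 308.8 = 3185 mol/min.

3190 mol/min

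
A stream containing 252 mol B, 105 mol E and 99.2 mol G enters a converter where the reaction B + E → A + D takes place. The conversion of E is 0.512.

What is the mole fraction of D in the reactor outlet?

E reacted = 0.512 × 105 = 53.76 mol; ν_E = −1, so ξ = 53.76/1 = 53.76 mol.
Outlet amounts (n = n₀ + ν ξ):
  B: 252 − 1(53.76) = 198.2
  E: 105 − 1(53.76) = 51.24
  A: 0 + 1(53.76) = 53.76
  D: 0 + 1(53.76) = 53.76
  G: 99.2 (inert)
Total out = 456.2 mol; y_D = 53.76 / 456.2 = 0.1178.

0.118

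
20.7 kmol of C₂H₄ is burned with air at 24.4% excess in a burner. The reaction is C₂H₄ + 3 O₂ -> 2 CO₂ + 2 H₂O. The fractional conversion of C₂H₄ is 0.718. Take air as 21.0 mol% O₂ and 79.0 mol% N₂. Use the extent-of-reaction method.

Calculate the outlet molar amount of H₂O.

Stoichiometric O₂ = 3 × 20.7 = 62.1 kmol; O₂ fed = 62.1 × 1.244 = 77.25 kmol.
N₂ fed = 77.25 × 79/21 = 290.6 kmol.
Fuel reacted = 0.718 × 20.7 → ξ = 14.86 kmol.
Outlet (n = n₀ + ν ξ):
  C₂H₄: 20.7 − 1(14.86) = 5.837
  O₂: 77.25 − 3(14.86) = 32.66
  N₂: 290.6 (inert)
  CO₂: 0 + 2(14.86) = 29.73
  H₂O: 0 + 2(14.86) = 29.73

29.7 kmol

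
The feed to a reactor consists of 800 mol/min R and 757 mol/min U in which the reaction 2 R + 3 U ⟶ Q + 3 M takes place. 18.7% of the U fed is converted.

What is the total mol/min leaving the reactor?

1510 mol/min

U reacted = 0.187 × 757 = 141.6 mol/min; ν_U = −3, so ξ = 141.6/3 = 47.19 mol/min.
Outlet amounts (n = n₀ + ν ξ):
  R: 800 − 2(47.19) = 705.6
  U: 757 − 3(47.19) = 615.4
  Q: 0 + 1(47.19) = 47.19
  M: 0 + 3(47.19) = 141.6
Total out = 705.6 + 615.4 + 47.19 + 141.6 = 1510 mol/min.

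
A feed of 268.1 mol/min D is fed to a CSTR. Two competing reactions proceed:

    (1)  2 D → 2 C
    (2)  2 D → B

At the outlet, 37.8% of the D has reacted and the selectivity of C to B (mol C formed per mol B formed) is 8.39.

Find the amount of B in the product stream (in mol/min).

9.75 mol/min

Conversion of D: D consumed = 0.378 × 268.1 = 101.3 mol/min = 2ξ₁ + 2ξ₂.
Selectivity: 2ξ₁ / (1ξ₂) = 8.39 → ξ₁ = 4.195 ξ₂.
Substitute: (2·4.195 + 2) ξ₂ = 101.3 → ξ₂ = 9.754 mol/min, ξ₁ = 40.92 mol/min.
Outlet amounts (n = n₀ + Σ ν·ξ):
  D: 268.1 − 2(40.92) − 2(9.754) = 166.8
  C: 0 + 2(40.92) = 81.83
  B: 0 + 1(9.754) = 9.754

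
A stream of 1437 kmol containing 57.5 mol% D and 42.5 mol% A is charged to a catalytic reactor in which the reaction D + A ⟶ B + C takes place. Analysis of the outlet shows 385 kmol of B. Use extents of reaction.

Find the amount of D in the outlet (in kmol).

For B: n = n₀ + 1ξ → 385 = 0 + 1ξ, giving ξ = 385 kmol.
Outlet amounts (n = n₀ + ν ξ):
  D: 826.3 − 1(385) = 441.3
  A: 610.7 − 1(385) = 225.7
  B: 0 + 1(385) = 385
  C: 0 + 1(385) = 385

441 kmol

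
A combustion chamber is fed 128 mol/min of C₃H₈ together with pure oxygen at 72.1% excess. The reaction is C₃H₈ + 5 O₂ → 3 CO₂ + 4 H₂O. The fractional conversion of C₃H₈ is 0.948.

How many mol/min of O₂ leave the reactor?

495 mol/min

Stoichiometric O₂ = 5 × 128 = 640 mol/min; O₂ fed = 640 × 1.721 = 1101 mol/min.
Fuel reacted = 0.948 × 128 → ξ = 121.3 mol/min.
Outlet (n = n₀ + ν ξ):
  C₃H₈: 128 − 1(121.3) = 6.656
  O₂: 1101 − 5(121.3) = 494.7
  CO₂: 0 + 3(121.3) = 364
  H₂O: 0 + 4(121.3) = 485.4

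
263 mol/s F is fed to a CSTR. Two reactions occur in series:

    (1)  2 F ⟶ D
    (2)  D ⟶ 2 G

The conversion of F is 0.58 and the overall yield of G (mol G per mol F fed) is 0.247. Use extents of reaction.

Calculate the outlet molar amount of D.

Conversion of F: F consumed = 2ξ₁ = 0.58 × 263 → ξ₁ = 76.27 mol/s.
Yield of G: 2ξ₂ / 263 = 0.247 → ξ₂ = 32.48 mol/s.
Outlet amounts (n = n₀ + Σ ν·ξ):
  F: 263 − 2(76.27) = 110.5
  D: 0 + 1(76.27) − 1(32.48) = 43.79
  G: 0 + 2(32.48) = 64.96

43.8 mol/s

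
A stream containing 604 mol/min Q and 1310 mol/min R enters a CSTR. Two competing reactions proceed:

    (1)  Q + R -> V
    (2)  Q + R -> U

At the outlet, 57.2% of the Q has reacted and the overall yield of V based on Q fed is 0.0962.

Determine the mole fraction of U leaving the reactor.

0.183

Yield of V: 1ξ₁ / 604 = 0.0962 → ξ₁ = 58.1 mol/min.
Conversion of Q: 1ξ₁ + 1ξ₂ = 0.572 × 604 = 345.5 → ξ₂ = 287.4 mol/min.
Outlet amounts (n = n₀ + Σ ν·ξ):
  Q: 604 − 1(58.1) − 1(287.4) = 258.5
  R: 1310 − 1(58.1) − 1(287.4) = 964.5
  V: 0 + 1(58.1) = 58.1
  U: 0 + 1(287.4) = 287.4
Total out = 1569 mol/min; y_U = 287.4 / 1569 = 0.1832.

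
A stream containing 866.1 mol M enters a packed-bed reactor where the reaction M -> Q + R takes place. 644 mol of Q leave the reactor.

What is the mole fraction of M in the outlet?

For Q: n = n₀ + 1ξ → 644 = 0 + 1ξ, giving ξ = 644 mol.
Outlet amounts (n = n₀ + ν ξ):
  M: 866.1 − 1(644) = 222.1
  Q: 0 + 1(644) = 644
  R: 0 + 1(644) = 644
Total out = 1510 mol; y_M = 222.1 / 1510 = 0.1471.

0.147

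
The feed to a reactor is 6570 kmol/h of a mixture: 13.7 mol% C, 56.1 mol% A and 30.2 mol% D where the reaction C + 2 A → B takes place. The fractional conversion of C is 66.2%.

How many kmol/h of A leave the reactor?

C reacted = 0.662 × 900.1 = 595.9 kmol/h; ν_C = −1, so ξ = 595.9/1 = 595.9 kmol/h.
Outlet amounts (n = n₀ + ν ξ):
  C: 900.1 − 1(595.9) = 304.2
  A: 3686 − 2(595.9) = 2494
  B: 0 + 1(595.9) = 595.9
  D: 1984 (inert)

2490 kmol/h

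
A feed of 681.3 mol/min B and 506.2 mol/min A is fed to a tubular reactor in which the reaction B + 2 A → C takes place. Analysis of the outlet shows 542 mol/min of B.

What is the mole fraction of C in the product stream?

For B: n = n₀ − 1ξ → 542 = 681.3 − 1ξ, giving ξ = 139.3 mol/min.
Outlet amounts (n = n₀ + ν ξ):
  B: 681.3 − 1(139.3) = 542
  A: 506.2 − 2(139.3) = 227.6
  C: 0 + 1(139.3) = 139.3
Total out = 908.9 mol/min; y_C = 139.3 / 908.9 = 0.1533.

0.153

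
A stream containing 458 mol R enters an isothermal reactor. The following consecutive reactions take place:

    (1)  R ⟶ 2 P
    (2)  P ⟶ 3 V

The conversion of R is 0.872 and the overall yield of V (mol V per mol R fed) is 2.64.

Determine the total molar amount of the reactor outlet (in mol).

Conversion of R: R consumed = 1ξ₁ = 0.872 × 458 → ξ₁ = 399.4 mol.
Yield of V: 3ξ₂ / 458 = 2.64 → ξ₂ = 403 mol.
Outlet amounts (n = n₀ + Σ ν·ξ):
  R: 458 − 1(399.4) = 58.62
  P: 0 + 2(399.4) − 1(403) = 395.7
  V: 0 + 3(403) = 1209
Total out = 58.62 + 395.7 + 1209 = 1663 mol.

1660 mol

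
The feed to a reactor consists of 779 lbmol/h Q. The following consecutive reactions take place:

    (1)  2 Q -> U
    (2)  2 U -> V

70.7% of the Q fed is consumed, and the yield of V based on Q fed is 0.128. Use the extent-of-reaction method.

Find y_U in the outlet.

0.188

Conversion of Q: Q consumed = 2ξ₁ = 0.707 × 779 → ξ₁ = 275.4 lbmol/h.
Yield of V: 1ξ₂ / 779 = 0.128 → ξ₂ = 99.71 lbmol/h.
Outlet amounts (n = n₀ + Σ ν·ξ):
  Q: 779 − 2(275.4) = 228.2
  U: 0 + 1(275.4) − 2(99.71) = 75.95
  V: 0 + 1(99.71) = 99.71
Total out = 403.9 lbmol/h; y_U = 75.95 / 403.9 = 0.188.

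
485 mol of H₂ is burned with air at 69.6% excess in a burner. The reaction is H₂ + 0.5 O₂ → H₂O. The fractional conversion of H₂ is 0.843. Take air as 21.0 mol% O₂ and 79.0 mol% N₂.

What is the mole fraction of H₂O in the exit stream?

0.183

Stoichiometric O₂ = 0.5 × 485 = 242.5 mol; O₂ fed = 242.5 × 1.696 = 411.3 mol.
N₂ fed = 411.3 × 79/21 = 1547 mol.
Fuel reacted = 0.843 × 485 → ξ = 408.9 mol.
Outlet (n = n₀ + ν ξ):
  H₂: 485 − 1(408.9) = 76.15
  O₂: 411.3 − 0.5(408.9) = 206.9
  N₂: 1547 (inert)
  H₂O: 0 + 1(408.9) = 408.9
Total out = 2239 mol; y_H₂O = 408.9 / 2239 = 0.1826.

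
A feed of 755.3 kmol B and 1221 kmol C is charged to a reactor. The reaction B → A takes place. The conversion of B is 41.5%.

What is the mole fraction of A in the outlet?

0.159

B reacted = 0.415 × 755.3 = 313.4 kmol; ν_B = −1, so ξ = 313.4/1 = 313.4 kmol.
Outlet amounts (n = n₀ + ν ξ):
  B: 755.3 − 1(313.4) = 441.9
  A: 0 + 1(313.4) = 313.4
  C: 1221 (inert)
Total out = 1976 kmol; y_A = 313.4 / 1976 = 0.1586.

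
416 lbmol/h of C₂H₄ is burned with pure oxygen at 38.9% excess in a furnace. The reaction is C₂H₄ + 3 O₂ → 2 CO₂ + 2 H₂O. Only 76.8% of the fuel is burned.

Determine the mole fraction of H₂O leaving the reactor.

Stoichiometric O₂ = 3 × 416 = 1248 lbmol/h; O₂ fed = 1248 × 1.389 = 1733 lbmol/h.
Fuel reacted = 0.768 × 416 → ξ = 319.5 lbmol/h.
Outlet (n = n₀ + ν ξ):
  C₂H₄: 416 − 1(319.5) = 96.51
  O₂: 1733 − 3(319.5) = 775
  CO₂: 0 + 2(319.5) = 639
  H₂O: 0 + 2(319.5) = 639
Total out = 2149 lbmol/h; y_H₂O = 639 / 2149 = 0.2973.

0.297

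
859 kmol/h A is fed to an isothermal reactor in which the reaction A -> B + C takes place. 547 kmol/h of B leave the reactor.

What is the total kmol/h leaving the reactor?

1410 kmol/h

For B: n = n₀ + 1ξ → 547 = 0 + 1ξ, giving ξ = 547 kmol/h.
Outlet amounts (n = n₀ + ν ξ):
  A: 859 − 1(547) = 312
  B: 0 + 1(547) = 547
  C: 0 + 1(547) = 547
Total out = 312 + 547 + 547 = 1406 kmol/h.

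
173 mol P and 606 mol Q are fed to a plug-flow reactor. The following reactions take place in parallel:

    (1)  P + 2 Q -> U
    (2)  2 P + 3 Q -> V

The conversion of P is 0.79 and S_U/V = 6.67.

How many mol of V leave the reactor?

Conversion of P: P consumed = 0.79 × 173 = 136.7 mol = 1ξ₁ + 2ξ₂.
Selectivity: 1ξ₁ / (1ξ₂) = 6.67 → ξ₁ = 6.67 ξ₂.
Substitute: (1·6.67 + 2) ξ₂ = 136.7 → ξ₂ = 15.76 mol, ξ₁ = 105.1 mol.
Outlet amounts (n = n₀ + Σ ν·ξ):
  P: 173 − 1(105.1) − 2(15.76) = 36.33
  Q: 606 − 2(105.1) − 3(15.76) = 348.4
  U: 0 + 1(105.1) = 105.1
  V: 0 + 1(15.76) = 15.76

15.8 mol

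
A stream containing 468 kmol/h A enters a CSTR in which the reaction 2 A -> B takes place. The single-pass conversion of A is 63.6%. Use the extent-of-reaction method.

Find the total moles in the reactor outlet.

A reacted = 0.636 × 468 = 297.6 kmol/h; ν_A = −2, so ξ = 297.6/2 = 148.8 kmol/h.
Outlet amounts (n = n₀ + ν ξ):
  A: 468 − 2(148.8) = 170.4
  B: 0 + 1(148.8) = 148.8
Total out = 170.4 + 148.8 = 319.2 kmol/h.

319 kmol/h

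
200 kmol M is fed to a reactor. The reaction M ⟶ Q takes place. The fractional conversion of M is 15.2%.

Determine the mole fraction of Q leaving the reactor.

0.152

M reacted = 0.152 × 200 = 30.4 kmol; ν_M = −1, so ξ = 30.4/1 = 30.4 kmol.
Outlet amounts (n = n₀ + ν ξ):
  M: 200 − 1(30.4) = 169.6
  Q: 0 + 1(30.4) = 30.4
Total out = 200 kmol; y_Q = 30.4 / 200 = 0.152.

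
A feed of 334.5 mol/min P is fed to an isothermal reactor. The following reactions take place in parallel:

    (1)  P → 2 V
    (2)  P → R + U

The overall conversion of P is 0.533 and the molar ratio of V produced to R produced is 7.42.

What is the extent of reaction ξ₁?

Conversion of P: P consumed = 0.533 × 334.5 = 178.3 mol/min = 1ξ₁ + 1ξ₂.
Selectivity: 2ξ₁ / (1ξ₂) = 7.42 → ξ₁ = 3.71 ξ₂.
Substitute: (1·3.71 + 1) ξ₂ = 178.3 → ξ₂ = 37.85 mol/min, ξ₁ = 140.4 mol/min.
Outlet amounts (n = n₀ + Σ ν·ξ):
  P: 334.5 − 1(140.4) − 1(37.85) = 156.2
  V: 0 + 2(140.4) = 280.9
  R: 0 + 1(37.85) = 37.85
  U: 0 + 1(37.85) = 37.85

ξ₁ = 140 mol/min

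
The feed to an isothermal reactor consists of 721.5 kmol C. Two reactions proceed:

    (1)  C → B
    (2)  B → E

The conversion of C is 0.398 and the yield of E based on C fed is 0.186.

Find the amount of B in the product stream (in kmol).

Conversion of C: C consumed = 1ξ₁ = 0.398 × 721.5 → ξ₁ = 287.2 kmol.
Yield of E: 1ξ₂ / 721.5 = 0.186 → ξ₂ = 134.2 kmol.
Outlet amounts (n = n₀ + Σ ν·ξ):
  C: 721.5 − 1(287.2) = 434.3
  B: 0 + 1(287.2) − 1(134.2) = 153
  E: 0 + 1(134.2) = 134.2

153 kmol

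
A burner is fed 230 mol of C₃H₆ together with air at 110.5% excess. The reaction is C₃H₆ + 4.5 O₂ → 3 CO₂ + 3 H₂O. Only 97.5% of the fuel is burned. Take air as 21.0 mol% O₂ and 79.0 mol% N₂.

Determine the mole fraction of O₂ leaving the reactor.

Stoichiometric O₂ = 4.5 × 230 = 1035 mol; O₂ fed = 1035 × 2.105 = 2179 mol.
N₂ fed = 2179 × 79/21 = 8196 mol.
Fuel reacted = 0.975 × 230 → ξ = 224.2 mol.
Outlet (n = n₀ + ν ξ):
  C₃H₆: 230 − 1(224.2) = 5.75
  O₂: 2179 − 4.5(224.2) = 1170
  N₂: 8196 (inert)
  CO₂: 0 + 3(224.2) = 672.8
  H₂O: 0 + 3(224.2) = 672.8
Total out = 10720 mol; y_O₂ = 1170 / 10720 = 0.1091.

0.109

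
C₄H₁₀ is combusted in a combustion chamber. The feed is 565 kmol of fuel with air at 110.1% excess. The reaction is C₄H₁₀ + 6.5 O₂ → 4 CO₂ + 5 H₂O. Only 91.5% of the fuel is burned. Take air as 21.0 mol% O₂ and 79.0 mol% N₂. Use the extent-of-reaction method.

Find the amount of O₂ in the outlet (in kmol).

4360 kmol

Stoichiometric O₂ = 6.5 × 565 = 3672 kmol; O₂ fed = 3672 × 2.101 = 7716 kmol.
N₂ fed = 7716 × 79/21 = 29030 kmol.
Fuel reacted = 0.915 × 565 → ξ = 517 kmol.
Outlet (n = n₀ + ν ξ):
  C₄H₁₀: 565 − 1(517) = 48.02
  O₂: 7716 − 6.5(517) = 4356
  N₂: 29030 (inert)
  CO₂: 0 + 4(517) = 2068
  H₂O: 0 + 5(517) = 2585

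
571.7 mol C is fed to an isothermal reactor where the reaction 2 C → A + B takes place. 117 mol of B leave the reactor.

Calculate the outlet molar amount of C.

For B: n = n₀ + 1ξ → 117 = 0 + 1ξ, giving ξ = 117 mol.
Outlet amounts (n = n₀ + ν ξ):
  C: 571.7 − 2(117) = 337.7
  A: 0 + 1(117) = 117
  B: 0 + 1(117) = 117

338 mol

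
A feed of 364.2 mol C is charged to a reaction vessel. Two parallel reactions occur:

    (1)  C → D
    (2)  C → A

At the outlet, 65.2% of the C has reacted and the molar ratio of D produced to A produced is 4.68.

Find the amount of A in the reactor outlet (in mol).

Conversion of C: C consumed = 0.652 × 364.2 = 237.5 mol = 1ξ₁ + 1ξ₂.
Selectivity: 1ξ₁ / (1ξ₂) = 4.68 → ξ₁ = 4.68 ξ₂.
Substitute: (1·4.68 + 1) ξ₂ = 237.5 → ξ₂ = 41.81 mol, ξ₁ = 195.7 mol.
Outlet amounts (n = n₀ + Σ ν·ξ):
  C: 364.2 − 1(195.7) − 1(41.81) = 126.7
  D: 0 + 1(195.7) = 195.7
  A: 0 + 1(41.81) = 41.81

41.8 mol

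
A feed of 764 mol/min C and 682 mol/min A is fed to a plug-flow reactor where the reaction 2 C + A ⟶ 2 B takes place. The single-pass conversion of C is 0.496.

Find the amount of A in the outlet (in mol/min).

C reacted = 0.496 × 764 = 378.9 mol/min; ν_C = −2, so ξ = 378.9/2 = 189.5 mol/min.
Outlet amounts (n = n₀ + ν ξ):
  C: 764 − 2(189.5) = 385.1
  A: 682 − 1(189.5) = 492.5
  B: 0 + 2(189.5) = 378.9

493 mol/min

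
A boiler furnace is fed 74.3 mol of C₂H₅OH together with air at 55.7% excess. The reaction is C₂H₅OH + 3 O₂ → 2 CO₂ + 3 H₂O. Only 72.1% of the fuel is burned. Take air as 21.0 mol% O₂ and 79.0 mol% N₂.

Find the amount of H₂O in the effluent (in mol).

Stoichiometric O₂ = 3 × 74.3 = 222.9 mol; O₂ fed = 222.9 × 1.557 = 347.1 mol.
N₂ fed = 347.1 × 79/21 = 1306 mol.
Fuel reacted = 0.721 × 74.3 → ξ = 53.57 mol.
Outlet (n = n₀ + ν ξ):
  C₂H₅OH: 74.3 − 1(53.57) = 20.73
  O₂: 347.1 − 3(53.57) = 186.3
  N₂: 1306 (inert)
  CO₂: 0 + 2(53.57) = 107.1
  H₂O: 0 + 3(53.57) = 160.7

161 mol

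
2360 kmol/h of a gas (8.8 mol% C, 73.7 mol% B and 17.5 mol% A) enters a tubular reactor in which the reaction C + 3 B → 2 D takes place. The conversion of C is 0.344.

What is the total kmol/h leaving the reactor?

C reacted = 0.344 × 207.7 = 71.44 kmol/h; ν_C = −1, so ξ = 71.44/1 = 71.44 kmol/h.
Outlet amounts (n = n₀ + ν ξ):
  C: 207.7 − 1(71.44) = 136.2
  B: 1739 − 3(71.44) = 1525
  D: 0 + 2(71.44) = 142.9
  A: 413 (inert)
Total out = 136.2 + 1525 + 142.9 + 413 = 2217 kmol/h.

2220 kmol/h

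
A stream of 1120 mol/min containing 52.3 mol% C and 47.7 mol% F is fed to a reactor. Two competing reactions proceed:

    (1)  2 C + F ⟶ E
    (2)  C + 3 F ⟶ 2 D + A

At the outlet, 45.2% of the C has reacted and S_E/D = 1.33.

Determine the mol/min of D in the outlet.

83.8 mol/min

Conversion of C: C consumed = 0.452 × 585.8 = 264.8 mol/min = 2ξ₁ + 1ξ₂.
Selectivity: 1ξ₁ / (2ξ₂) = 1.33 → ξ₁ = 2.66 ξ₂.
Substitute: (2·2.66 + 1) ξ₂ = 264.8 → ξ₂ = 41.89 mol/min, ξ₁ = 111.4 mol/min.
Outlet amounts (n = n₀ + Σ ν·ξ):
  C: 585.8 − 2(111.4) − 1(41.89) = 321
  F: 534.2 − 1(111.4) − 3(41.89) = 297.1
  E: 0 + 1(111.4) = 111.4
  D: 0 + 2(41.89) = 83.79
  A: 0 + 1(41.89) = 41.89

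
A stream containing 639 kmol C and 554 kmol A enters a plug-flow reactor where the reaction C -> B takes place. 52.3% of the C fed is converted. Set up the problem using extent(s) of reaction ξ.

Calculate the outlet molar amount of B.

C reacted = 0.523 × 639 = 334.2 kmol; ν_C = −1, so ξ = 334.2/1 = 334.2 kmol.
Outlet amounts (n = n₀ + ν ξ):
  C: 639 − 1(334.2) = 304.8
  B: 0 + 1(334.2) = 334.2
  A: 554 (inert)

334 kmol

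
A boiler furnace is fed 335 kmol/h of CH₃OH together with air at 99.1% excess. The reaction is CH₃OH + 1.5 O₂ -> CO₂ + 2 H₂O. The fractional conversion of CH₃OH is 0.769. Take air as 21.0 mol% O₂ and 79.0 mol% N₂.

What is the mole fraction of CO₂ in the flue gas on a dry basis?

0.0547

Stoichiometric O₂ = 1.5 × 335 = 502.5 kmol/h; O₂ fed = 502.5 × 1.991 = 1000 kmol/h.
N₂ fed = 1000 × 79/21 = 3764 kmol/h.
Fuel reacted = 0.769 × 335 → ξ = 257.6 kmol/h.
Outlet (n = n₀ + ν ξ):
  CH₃OH: 335 − 1(257.6) = 77.38
  O₂: 1000 − 1.5(257.6) = 614.1
  N₂: 3764 (inert)
  CO₂: 0 + 1(257.6) = 257.6
  H₂O: 0 + 2(257.6) = 515.2
Dry total = 4713 kmol/h; y_CO₂ (dry) = 257.6 / 4713 = 0.05466.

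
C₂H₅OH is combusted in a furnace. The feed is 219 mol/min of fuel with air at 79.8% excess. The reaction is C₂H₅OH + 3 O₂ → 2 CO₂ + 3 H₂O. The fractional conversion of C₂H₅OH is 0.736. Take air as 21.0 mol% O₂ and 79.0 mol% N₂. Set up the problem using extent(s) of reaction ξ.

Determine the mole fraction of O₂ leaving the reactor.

0.116

Stoichiometric O₂ = 3 × 219 = 657 mol/min; O₂ fed = 657 × 1.798 = 1181 mol/min.
N₂ fed = 1181 × 79/21 = 4444 mol/min.
Fuel reacted = 0.736 × 219 → ξ = 161.2 mol/min.
Outlet (n = n₀ + ν ξ):
  C₂H₅OH: 219 − 1(161.2) = 57.82
  O₂: 1181 − 3(161.2) = 697.7
  N₂: 4444 (inert)
  CO₂: 0 + 2(161.2) = 322.4
  H₂O: 0 + 3(161.2) = 483.6
Total out = 6005 mol/min; y_O₂ = 697.7 / 6005 = 0.1162.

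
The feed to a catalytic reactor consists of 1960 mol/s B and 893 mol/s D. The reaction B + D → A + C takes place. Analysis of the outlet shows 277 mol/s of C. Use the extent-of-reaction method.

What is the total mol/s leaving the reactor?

2850 mol/s

For C: n = n₀ + 1ξ → 277 = 0 + 1ξ, giving ξ = 277 mol/s.
Outlet amounts (n = n₀ + ν ξ):
  B: 1960 − 1(277) = 1683
  D: 893 − 1(277) = 616
  A: 0 + 1(277) = 277
  C: 0 + 1(277) = 277
Total out = 1683 + 616 + 277 + 277 = 2853 mol/s.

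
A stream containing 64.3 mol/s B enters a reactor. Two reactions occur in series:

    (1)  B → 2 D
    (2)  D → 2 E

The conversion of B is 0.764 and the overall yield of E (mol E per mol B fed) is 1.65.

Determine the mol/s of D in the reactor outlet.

Conversion of B: B consumed = 1ξ₁ = 0.764 × 64.3 → ξ₁ = 49.13 mol/s.
Yield of E: 2ξ₂ / 64.3 = 1.65 → ξ₂ = 53.05 mol/s.
Outlet amounts (n = n₀ + Σ ν·ξ):
  B: 64.3 − 1(49.13) = 15.17
  D: 0 + 2(49.13) − 1(53.05) = 45.2
  E: 0 + 2(53.05) = 106.1

45.2 mol/s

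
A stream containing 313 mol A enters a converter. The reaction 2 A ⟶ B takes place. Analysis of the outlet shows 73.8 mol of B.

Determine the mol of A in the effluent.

For B: n = n₀ + 1ξ → 73.8 = 0 + 1ξ, giving ξ = 73.8 mol.
Outlet amounts (n = n₀ + ν ξ):
  A: 313 − 2(73.8) = 165.4
  B: 0 + 1(73.8) = 73.8

165 mol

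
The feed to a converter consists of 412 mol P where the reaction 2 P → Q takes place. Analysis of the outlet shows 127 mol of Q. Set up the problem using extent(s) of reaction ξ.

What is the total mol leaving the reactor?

For Q: n = n₀ + 1ξ → 127 = 0 + 1ξ, giving ξ = 127 mol.
Outlet amounts (n = n₀ + ν ξ):
  P: 412 − 2(127) = 158
  Q: 0 + 1(127) = 127
Total out = 158 + 127 = 285 mol.

285 mol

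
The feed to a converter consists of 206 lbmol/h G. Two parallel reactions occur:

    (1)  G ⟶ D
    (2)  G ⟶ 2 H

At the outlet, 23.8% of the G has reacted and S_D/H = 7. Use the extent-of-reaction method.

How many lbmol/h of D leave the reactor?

Conversion of G: G consumed = 0.238 × 206 = 49.03 lbmol/h = 1ξ₁ + 1ξ₂.
Selectivity: 1ξ₁ / (2ξ₂) = 7 → ξ₁ = 14 ξ₂.
Substitute: (1·14 + 1) ξ₂ = 49.03 → ξ₂ = 3.269 lbmol/h, ξ₁ = 45.76 lbmol/h.
Outlet amounts (n = n₀ + Σ ν·ξ):
  G: 206 − 1(45.76) − 1(3.269) = 157
  D: 0 + 1(45.76) = 45.76
  H: 0 + 2(3.269) = 6.537

45.8 lbmol/h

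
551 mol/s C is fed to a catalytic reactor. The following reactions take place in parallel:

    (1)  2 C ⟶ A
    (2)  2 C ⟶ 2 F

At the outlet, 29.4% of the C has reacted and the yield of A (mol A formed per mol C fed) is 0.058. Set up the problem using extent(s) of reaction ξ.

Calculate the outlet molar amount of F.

98.1 mol/s

Yield of A: 1ξ₁ / 551 = 0.058 → ξ₁ = 31.96 mol/s.
Conversion of C: 2ξ₁ + 2ξ₂ = 0.294 × 551 = 162 → ξ₂ = 49.04 mol/s.
Outlet amounts (n = n₀ + Σ ν·ξ):
  C: 551 − 2(31.96) − 2(49.04) = 389
  A: 0 + 1(31.96) = 31.96
  F: 0 + 2(49.04) = 98.08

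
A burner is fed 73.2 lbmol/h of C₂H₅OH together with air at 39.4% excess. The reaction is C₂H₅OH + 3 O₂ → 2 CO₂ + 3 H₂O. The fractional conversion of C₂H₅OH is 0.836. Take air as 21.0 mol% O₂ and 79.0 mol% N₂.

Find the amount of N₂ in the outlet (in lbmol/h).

Stoichiometric O₂ = 3 × 73.2 = 219.6 lbmol/h; O₂ fed = 219.6 × 1.394 = 306.1 lbmol/h.
N₂ fed = 306.1 × 79/21 = 1152 lbmol/h.
Fuel reacted = 0.836 × 73.2 → ξ = 61.2 lbmol/h.
Outlet (n = n₀ + ν ξ):
  C₂H₅OH: 73.2 − 1(61.2) = 12
  O₂: 306.1 − 3(61.2) = 122.5
  N₂: 1152 (inert)
  CO₂: 0 + 2(61.2) = 122.4
  H₂O: 0 + 3(61.2) = 183.6

1150 lbmol/h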